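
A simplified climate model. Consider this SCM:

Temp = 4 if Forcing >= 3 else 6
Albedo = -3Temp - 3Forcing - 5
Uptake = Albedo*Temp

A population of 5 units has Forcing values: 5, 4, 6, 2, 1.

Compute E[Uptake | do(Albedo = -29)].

-139.2

The intervention sets Albedo=-29 in all 5 units regardless of Forcing. Recomputing Uptake per unit gives -116, -116, -116, -174, -174; average -139.2.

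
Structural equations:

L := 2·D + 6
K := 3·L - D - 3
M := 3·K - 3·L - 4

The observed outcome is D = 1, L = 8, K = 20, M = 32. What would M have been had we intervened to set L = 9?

38

Under do(L=9), the mechanism L := 2·D + 6 is discarded; L is fixed at 9.
K = 3·L - D - 3  [with L=9, D=1]  = 23
M = 3·K - 3·L - 4  [with K=23, L=9]  = 38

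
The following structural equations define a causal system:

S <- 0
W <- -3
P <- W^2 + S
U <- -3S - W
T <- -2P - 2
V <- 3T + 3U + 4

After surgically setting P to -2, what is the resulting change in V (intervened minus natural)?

The intervention breaks the incoming arrows to P: P <- W^2 + S no longer applies, and P = -2.
U = -3S - W  [with S=0, W=-3]  = 3
T = -2P - 2  [with P=-2]  = 2
V = 3T + 3U + 4  [with T=2, U=3]  = 19
Without intervention: P = W^2 + S  [with W=-3, S=0]  = 9; U = -3S - W  [with S=0, W=-3]  = 3; T = -2P - 2  [with P=9]  = -20; V = 3T + 3U + 4  [with T=-20, U=3]  = -47.
Change = 19 − (-47) = 66.

66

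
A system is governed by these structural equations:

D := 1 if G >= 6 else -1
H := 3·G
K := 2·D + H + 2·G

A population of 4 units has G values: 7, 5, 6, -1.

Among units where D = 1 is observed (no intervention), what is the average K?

E[K|D=1] averages over only the 2 units with D=1 (G = 7, 6): K = 37, 32, mean 34.5.

34.5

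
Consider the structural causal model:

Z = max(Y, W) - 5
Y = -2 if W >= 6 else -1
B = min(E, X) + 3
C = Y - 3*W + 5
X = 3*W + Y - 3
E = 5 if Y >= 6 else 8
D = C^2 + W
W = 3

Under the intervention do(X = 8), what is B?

Under do(X=8), the mechanism X = 3*W + Y - 3 is discarded; X is fixed at 8.
Y = -2 if W >= 6 else -1  [with W=3]  = -1
E = 5 if Y >= 6 else 8  [with Y=-1]  = 8
B = min(E, X) + 3  [with E=8, X=8]  = 11

11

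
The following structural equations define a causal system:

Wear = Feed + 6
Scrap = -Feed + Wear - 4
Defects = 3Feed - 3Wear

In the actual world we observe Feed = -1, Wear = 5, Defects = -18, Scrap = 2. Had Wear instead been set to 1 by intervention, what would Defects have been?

-6

The intervention breaks the incoming arrows to Wear: Wear = Feed + 6 no longer applies, and Wear = 1.
Defects = 3Feed - 3Wear  [with Feed=-1, Wear=1]  = -6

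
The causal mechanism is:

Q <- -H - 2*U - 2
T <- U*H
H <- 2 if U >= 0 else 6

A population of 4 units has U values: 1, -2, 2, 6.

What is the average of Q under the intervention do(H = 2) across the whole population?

Under do(H=2), H's equation is replaced by H=2 for every unit. Per-unit Q: -6, 0, -8, -16. Mean = -7.5.

-7.5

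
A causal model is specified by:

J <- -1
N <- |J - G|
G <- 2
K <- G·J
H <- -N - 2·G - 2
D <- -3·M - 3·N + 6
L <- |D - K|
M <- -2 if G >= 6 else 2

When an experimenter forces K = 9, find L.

18

The intervention breaks the incoming arrows to K: K <- G·J no longer applies, and K = 9.
N = |J - G|  [with J=-1, G=2]  = 3
M = -2 if G >= 6 else 2  [with G=2]  = 2
D = -3·M - 3·N + 6  [with M=2, N=3]  = -9
L = |D - K|  [with D=-9, K=9]  = 18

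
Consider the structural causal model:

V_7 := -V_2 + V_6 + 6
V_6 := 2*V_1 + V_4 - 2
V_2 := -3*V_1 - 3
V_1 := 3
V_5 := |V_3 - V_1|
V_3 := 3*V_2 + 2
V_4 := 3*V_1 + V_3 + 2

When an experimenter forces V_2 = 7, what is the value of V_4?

34

Under do(V_2=7), the mechanism V_2 := -3*V_1 - 3 is discarded; V_2 is fixed at 7.
V_3 = 3*V_2 + 2  [with V_2=7]  = 23
V_4 = 3*V_1 + V_3 + 2  [with V_1=3, V_3=23]  = 34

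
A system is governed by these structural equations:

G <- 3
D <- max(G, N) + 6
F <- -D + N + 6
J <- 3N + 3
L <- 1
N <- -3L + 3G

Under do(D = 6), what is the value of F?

Intervening sets D = 6 and removes its equation (D <- max(G, N) + 6).
N = -3L + 3G  [with L=1, G=3]  = 6
F = -D + N + 6  [with D=6, N=6]  = 6

6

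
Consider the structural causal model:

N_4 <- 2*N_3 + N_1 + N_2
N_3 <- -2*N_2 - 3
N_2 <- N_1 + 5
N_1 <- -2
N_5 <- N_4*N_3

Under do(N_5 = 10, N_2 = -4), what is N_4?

Setting N_5 = 10, N_2 = -4 by intervention discards those variables' equations.
N_3 = -2*N_2 - 3  [with N_2=-4]  = 5
N_4 = 2*N_3 + N_1 + N_2  [with N_3=5, N_1=-2, N_2=-4]  = 4

4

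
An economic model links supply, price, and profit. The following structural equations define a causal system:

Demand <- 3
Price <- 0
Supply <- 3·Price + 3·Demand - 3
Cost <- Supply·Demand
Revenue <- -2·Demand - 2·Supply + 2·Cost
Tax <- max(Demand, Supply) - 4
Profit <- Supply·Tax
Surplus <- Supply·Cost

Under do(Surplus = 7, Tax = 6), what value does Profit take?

36

Setting Surplus = 7, Tax = 6 by intervention discards those variables' equations.
Supply = 3·Price + 3·Demand - 3  [with Price=0, Demand=3]  = 6
Profit = Supply·Tax  [with Supply=6, Tax=6]  = 36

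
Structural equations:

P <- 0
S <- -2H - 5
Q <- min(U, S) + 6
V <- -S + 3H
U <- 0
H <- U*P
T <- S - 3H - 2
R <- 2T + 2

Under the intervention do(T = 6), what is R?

Under do(T=6), the mechanism T <- S - 3H - 2 is discarded; T is fixed at 6.
R = 2T + 2  [with T=6]  = 14

14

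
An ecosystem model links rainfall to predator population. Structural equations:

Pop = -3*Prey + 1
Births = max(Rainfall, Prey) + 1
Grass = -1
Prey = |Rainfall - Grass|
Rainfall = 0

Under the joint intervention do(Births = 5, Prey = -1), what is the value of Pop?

4

The joint intervention fixes Births = 5, Prey = -1, removing each variable's own equation.
Pop = -3*Prey + 1  [with Prey=-1]  = 4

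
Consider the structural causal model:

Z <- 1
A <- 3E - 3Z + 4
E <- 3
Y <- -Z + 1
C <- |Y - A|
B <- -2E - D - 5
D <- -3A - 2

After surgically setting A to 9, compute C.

The intervention breaks the incoming arrows to A: A <- 3E - 3Z + 4 no longer applies, and A = 9.
Y = -Z + 1  [with Z=1]  = 0
C = |Y - A|  [with Y=0, A=9]  = 9

9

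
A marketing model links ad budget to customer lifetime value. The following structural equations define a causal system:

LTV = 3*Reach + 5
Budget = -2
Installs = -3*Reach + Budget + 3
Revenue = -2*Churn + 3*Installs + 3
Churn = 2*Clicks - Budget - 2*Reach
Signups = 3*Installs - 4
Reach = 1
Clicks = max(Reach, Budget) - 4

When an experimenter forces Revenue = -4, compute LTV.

do(Revenue=-4) replaces the equation Revenue = -2*Churn + 3*Installs + 3 with the constant Revenue = -4.
LTV is not downstream of the intervention, so its value is determined by the original equations.
LTV = 3*Reach + 5  [with Reach=1]  = 8

8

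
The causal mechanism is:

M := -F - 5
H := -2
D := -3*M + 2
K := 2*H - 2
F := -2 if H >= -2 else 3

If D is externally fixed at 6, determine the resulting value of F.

Under do(D=6), the mechanism D := -3*M + 2 is discarded; D is fixed at 6.
No directed path runs from D to F, so F keeps its natural value.
F = -2 if H >= -2 else 3  [with H=-2]  = -2

-2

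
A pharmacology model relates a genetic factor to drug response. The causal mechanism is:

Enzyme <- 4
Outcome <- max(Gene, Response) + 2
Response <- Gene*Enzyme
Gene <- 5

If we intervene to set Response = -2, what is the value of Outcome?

7

The intervention breaks the incoming arrows to Response: Response <- Gene*Enzyme no longer applies, and Response = -2.
Outcome = max(Gene, Response) + 2  [with Gene=5, Response=-2]  = 7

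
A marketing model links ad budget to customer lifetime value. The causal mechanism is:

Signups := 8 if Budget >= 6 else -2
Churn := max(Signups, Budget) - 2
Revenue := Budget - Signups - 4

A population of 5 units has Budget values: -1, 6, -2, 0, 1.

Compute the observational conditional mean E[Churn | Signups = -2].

Conditioning on Signups=-2 selects the 4 unit(s) with Budget ∈ {-1, -2, 0, 1}. Their Churn values: -3, -4, -2, -1. Mean = -2.5.

-2.5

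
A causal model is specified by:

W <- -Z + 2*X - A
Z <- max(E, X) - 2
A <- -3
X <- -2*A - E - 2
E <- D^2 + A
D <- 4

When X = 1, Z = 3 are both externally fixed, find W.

2

The joint intervention fixes X = 1, Z = 3, removing each variable's own equation.
W = -Z + 2*X - A  [with Z=3, X=1, A=-3]  = 2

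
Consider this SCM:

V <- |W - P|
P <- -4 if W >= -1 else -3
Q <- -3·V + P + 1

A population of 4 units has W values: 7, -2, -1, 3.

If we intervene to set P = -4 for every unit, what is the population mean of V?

5.75

Under do(P=-4), P's equation is replaced by P=-4 for every unit. Per-unit V: 11, 2, 3, 7. Mean = 5.75.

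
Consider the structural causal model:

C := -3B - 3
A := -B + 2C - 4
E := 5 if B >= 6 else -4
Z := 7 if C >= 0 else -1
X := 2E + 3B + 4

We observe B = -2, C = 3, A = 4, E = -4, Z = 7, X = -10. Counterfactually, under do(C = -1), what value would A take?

-4

The intervention breaks the incoming arrows to C: C := -3B - 3 no longer applies, and C = -1.
A = -B + 2C - 4  [with B=-2, C=-1]  = -4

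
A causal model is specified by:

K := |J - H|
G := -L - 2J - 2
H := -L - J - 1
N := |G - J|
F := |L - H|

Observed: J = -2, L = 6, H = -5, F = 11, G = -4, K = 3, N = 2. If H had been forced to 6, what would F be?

0

The intervention breaks the incoming arrows to H: H := -L - J - 1 no longer applies, and H = 6.
F = |L - H|  [with L=6, H=6]  = 0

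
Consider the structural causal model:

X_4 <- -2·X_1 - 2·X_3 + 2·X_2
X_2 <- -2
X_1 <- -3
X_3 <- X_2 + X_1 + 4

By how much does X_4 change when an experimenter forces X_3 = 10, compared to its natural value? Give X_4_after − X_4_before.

-22

The intervention breaks the incoming arrows to X_3: X_3 <- X_2 + X_1 + 4 no longer applies, and X_3 = 10.
X_4 = -2·X_1 - 2·X_3 + 2·X_2  [with X_1=-3, X_3=10, X_2=-2]  = -18
Without intervention: X_3 = X_2 + X_1 + 4  [with X_2=-2, X_1=-3]  = -1; X_4 = -2·X_1 - 2·X_3 + 2·X_2  [with X_1=-3, X_3=-1, X_2=-2]  = 4.
Change = -18 − 4 = -22.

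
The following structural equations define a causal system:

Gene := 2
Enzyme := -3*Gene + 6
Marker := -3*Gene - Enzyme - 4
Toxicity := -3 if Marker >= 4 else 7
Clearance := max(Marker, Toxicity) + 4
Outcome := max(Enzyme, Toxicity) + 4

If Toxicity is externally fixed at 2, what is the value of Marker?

-10

Under do(Toxicity=2), the mechanism Toxicity := -3 if Marker >= 4 else 7 is discarded; Toxicity is fixed at 2.
Since Marker is not a descendant of the intervened variable, it is unaffected.
Enzyme = -3*Gene + 6  [with Gene=2]  = 0
Marker = -3*Gene - Enzyme - 4  [with Gene=2, Enzyme=0]  = -10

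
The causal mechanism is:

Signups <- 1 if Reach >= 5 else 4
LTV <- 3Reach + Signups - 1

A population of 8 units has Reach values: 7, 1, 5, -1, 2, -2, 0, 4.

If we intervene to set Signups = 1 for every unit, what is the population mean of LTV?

Under do(Signups=1), Signups's equation is replaced by Signups=1 for every unit. Per-unit LTV: 21, 3, 15, -3, 6, -6, 0, 12. Mean = 6.

6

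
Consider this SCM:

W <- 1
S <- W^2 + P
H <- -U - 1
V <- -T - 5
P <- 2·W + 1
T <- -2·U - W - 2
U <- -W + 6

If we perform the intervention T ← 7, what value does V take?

The intervention breaks the incoming arrows to T: T <- -2·U - W - 2 no longer applies, and T = 7.
V = -T - 5  [with T=7]  = -12

-12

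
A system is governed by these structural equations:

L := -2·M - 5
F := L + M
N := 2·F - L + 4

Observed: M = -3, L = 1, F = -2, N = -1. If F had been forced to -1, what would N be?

The intervention breaks the incoming arrows to F: F := L + M no longer applies, and F = -1.
L = -2·M - 5  [with M=-3]  = 1
N = 2·F - L + 4  [with F=-1, L=1]  = 1

1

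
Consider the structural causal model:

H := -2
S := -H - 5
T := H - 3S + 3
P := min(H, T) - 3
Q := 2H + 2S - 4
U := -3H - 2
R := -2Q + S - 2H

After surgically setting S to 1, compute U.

4

Under do(S=1), the mechanism S := -H - 5 is discarded; S is fixed at 1.
No directed path runs from S to U, so U keeps its natural value.
U = -3H - 2  [with H=-2]  = 4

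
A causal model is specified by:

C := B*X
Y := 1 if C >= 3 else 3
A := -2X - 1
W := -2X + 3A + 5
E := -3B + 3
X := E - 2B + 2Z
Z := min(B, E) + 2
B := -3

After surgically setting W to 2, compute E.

The intervention breaks the incoming arrows to W: W := -2X + 3A + 5 no longer applies, and W = 2.
E is not downstream of the intervention, so its value is determined by the original equations.
E = -3B + 3  [with B=-3]  = 12

12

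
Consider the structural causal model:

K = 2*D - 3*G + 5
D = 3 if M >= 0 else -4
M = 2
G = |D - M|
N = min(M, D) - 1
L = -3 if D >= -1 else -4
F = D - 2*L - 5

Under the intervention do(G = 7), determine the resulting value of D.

Under do(G=7), the mechanism G = |D - M| is discarded; G is fixed at 7.
Since D is not a descendant of the intervened variable, it is unaffected.
D = 3 if M >= 0 else -4  [with M=2]  = 3

3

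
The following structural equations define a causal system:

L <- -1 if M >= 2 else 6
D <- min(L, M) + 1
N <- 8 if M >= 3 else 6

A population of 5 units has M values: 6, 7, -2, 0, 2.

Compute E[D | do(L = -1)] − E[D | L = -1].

-0.2

do(L=-1) breaks L's dependence on M. With L=-1 fixed, D across the units is 0, 0, -1, 0, 0, mean -0.2.
Conditioning on L=-1 selects the 3 unit(s) with M ∈ {6, 7, 2}. Their D values: 0, 0, 0. Mean = 0.
Difference = -0.2 − 0 = -0.2.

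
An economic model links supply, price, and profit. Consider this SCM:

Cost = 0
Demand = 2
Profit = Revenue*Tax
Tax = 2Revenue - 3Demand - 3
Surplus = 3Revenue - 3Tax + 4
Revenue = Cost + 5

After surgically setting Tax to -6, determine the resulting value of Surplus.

37

Under do(Tax=-6), the mechanism Tax = 2Revenue - 3Demand - 3 is discarded; Tax is fixed at -6.
Revenue = Cost + 5  [with Cost=0]  = 5
Surplus = 3Revenue - 3Tax + 4  [with Revenue=5, Tax=-6]  = 37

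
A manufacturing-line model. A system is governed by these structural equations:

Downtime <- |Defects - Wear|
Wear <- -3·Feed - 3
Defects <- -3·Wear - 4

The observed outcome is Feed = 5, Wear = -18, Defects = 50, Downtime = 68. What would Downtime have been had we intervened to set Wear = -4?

Under do(Wear=-4), the mechanism Wear <- -3·Feed - 3 is discarded; Wear is fixed at -4.
Defects = -3·Wear - 4  [with Wear=-4]  = 8
Downtime = |Defects - Wear|  [with Defects=8, Wear=-4]  = 12

12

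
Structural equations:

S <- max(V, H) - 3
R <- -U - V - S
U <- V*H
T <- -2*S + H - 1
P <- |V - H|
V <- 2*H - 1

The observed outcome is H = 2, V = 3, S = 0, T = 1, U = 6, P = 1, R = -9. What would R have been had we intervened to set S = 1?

-10

The intervention breaks the incoming arrows to S: S <- max(V, H) - 3 no longer applies, and S = 1.
V = 2*H - 1  [with H=2]  = 3
U = V*H  [with V=3, H=2]  = 6
R = -U - V - S  [with U=6, V=3, S=1]  = -10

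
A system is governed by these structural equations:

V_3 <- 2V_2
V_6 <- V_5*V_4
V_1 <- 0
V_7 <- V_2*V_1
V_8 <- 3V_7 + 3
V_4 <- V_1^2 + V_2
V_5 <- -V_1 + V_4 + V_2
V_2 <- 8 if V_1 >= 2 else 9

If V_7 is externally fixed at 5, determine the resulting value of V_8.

18

do(V_7=5) replaces the equation V_7 <- V_2*V_1 with the constant V_7 = 5.
V_8 = 3V_7 + 3  [with V_7=5]  = 18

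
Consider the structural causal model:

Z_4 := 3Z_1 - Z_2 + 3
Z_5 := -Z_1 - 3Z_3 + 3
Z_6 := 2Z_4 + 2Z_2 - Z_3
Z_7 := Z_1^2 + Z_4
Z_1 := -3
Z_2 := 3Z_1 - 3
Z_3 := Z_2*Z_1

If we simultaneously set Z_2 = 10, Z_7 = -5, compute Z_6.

Under do(Z_2 = 10, Z_7 = -5), each intervened variable's structural equation is replaced by its fixed value.
Z_3 = Z_2*Z_1  [with Z_2=10, Z_1=-3]  = -30
Z_4 = 3Z_1 - Z_2 + 3  [with Z_1=-3, Z_2=10]  = -16
Z_6 = 2Z_4 + 2Z_2 - Z_3  [with Z_4=-16, Z_2=10, Z_3=-30]  = 18

18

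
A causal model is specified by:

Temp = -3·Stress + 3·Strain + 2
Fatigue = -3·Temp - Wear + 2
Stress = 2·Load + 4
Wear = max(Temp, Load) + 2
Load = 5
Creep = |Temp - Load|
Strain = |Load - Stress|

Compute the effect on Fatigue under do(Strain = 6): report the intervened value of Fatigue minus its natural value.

27

The intervention breaks the incoming arrows to Strain: Strain = |Load - Stress| no longer applies, and Strain = 6.
Stress = 2·Load + 4  [with Load=5]  = 14
Temp = -3·Stress + 3·Strain + 2  [with Stress=14, Strain=6]  = -22
Wear = max(Temp, Load) + 2  [with Temp=-22, Load=5]  = 7
Fatigue = -3·Temp - Wear + 2  [with Temp=-22, Wear=7]  = 61
Without intervention: Stress = 2·Load + 4  [with Load=5]  = 14; Strain = |Load - Stress|  [with Load=5, Stress=14]  = 9; Temp = -3·Stress + 3·Strain + 2  [with Stress=14, Strain=9]  = -13; Wear = max(Temp, Load) + 2  [with Temp=-13, Load=5]  = 7; Fatigue = -3·Temp - Wear + 2  [with Temp=-13, Wear=7]  = 34.
Change = 61 − 34 = 27.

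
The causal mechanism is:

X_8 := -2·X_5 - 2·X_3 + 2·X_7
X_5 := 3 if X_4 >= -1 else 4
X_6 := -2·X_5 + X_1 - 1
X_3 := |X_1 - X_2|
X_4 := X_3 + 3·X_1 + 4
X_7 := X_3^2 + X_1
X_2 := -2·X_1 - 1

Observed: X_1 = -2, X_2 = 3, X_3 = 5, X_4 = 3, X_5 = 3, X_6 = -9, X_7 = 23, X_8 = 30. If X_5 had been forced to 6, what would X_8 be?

do(X_5=6) replaces the equation X_5 := 3 if X_4 >= -1 else 4 with the constant X_5 = 6.
X_2 = -2·X_1 - 1  [with X_1=-2]  = 3
X_3 = |X_1 - X_2|  [with X_1=-2, X_2=3]  = 5
X_7 = X_3^2 + X_1  [with X_3=5, X_1=-2]  = 23
X_8 = -2·X_5 - 2·X_3 + 2·X_7  [with X_5=6, X_3=5, X_7=23]  = 24

24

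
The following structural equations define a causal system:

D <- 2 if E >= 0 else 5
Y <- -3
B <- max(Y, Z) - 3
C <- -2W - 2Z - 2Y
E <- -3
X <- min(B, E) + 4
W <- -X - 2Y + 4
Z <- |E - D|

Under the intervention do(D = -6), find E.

Under do(D=-6), the mechanism D <- 2 if E >= 0 else 5 is discarded; D is fixed at -6.
E is not downstream of the intervention, so its value is determined by the original equations.

-3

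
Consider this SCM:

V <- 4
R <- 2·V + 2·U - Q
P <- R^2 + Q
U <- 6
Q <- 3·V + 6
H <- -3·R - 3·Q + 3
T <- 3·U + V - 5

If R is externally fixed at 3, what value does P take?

27

Intervening sets R = 3 and removes its equation (R <- 2·V + 2·U - Q).
Q = 3·V + 6  [with V=4]  = 18
P = R^2 + Q  [with R=3, Q=18]  = 27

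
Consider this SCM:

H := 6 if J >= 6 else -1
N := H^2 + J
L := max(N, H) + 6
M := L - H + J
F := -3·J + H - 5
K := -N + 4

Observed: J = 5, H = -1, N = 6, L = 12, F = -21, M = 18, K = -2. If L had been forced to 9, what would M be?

15

Under do(L=9), the mechanism L := max(N, H) + 6 is discarded; L is fixed at 9.
H = 6 if J >= 6 else -1  [with J=5]  = -1
M = L - H + J  [with L=9, H=-1, J=5]  = 15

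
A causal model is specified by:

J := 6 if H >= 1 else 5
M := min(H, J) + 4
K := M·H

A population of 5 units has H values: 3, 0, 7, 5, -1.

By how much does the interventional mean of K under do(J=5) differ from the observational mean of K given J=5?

The intervention sets J=5 in all 5 units regardless of H. Recomputing K per unit gives 21, 0, 63, 45, -3; average 25.2.
E[K|J=5] averages over only the 2 units with J=5 (H = 0, -1): K = 0, -3, mean -1.5.
Difference = 25.2 − (-1.5) = 26.7.

26.7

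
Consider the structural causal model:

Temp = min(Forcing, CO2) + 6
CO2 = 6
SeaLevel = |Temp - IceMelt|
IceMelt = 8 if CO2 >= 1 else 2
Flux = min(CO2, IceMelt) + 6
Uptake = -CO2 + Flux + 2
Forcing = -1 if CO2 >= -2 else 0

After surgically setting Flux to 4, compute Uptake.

Intervening sets Flux = 4 and removes its equation (Flux = min(CO2, IceMelt) + 6).
Uptake = -CO2 + Flux + 2  [with CO2=6, Flux=4]  = 0

0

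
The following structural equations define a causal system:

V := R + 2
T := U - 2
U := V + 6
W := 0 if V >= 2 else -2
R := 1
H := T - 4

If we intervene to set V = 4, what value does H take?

4

Under do(V=4), the mechanism V := R + 2 is discarded; V is fixed at 4.
U = V + 6  [with V=4]  = 10
T = U - 2  [with U=10]  = 8
H = T - 4  [with T=8]  = 4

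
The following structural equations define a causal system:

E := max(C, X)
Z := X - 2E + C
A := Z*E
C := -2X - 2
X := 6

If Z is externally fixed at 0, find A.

Intervening sets Z = 0 and removes its equation (Z := X - 2E + C).
C = -2X - 2  [with X=6]  = -14
E = max(C, X)  [with C=-14, X=6]  = 6
A = Z*E  [with Z=0, E=6]  = 0

0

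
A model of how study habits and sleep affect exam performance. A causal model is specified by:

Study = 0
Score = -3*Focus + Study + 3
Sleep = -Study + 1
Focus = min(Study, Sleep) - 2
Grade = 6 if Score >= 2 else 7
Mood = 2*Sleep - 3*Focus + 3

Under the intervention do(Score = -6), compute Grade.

7

Under do(Score=-6), the mechanism Score = -3*Focus + Study + 3 is discarded; Score is fixed at -6.
Grade = 6 if Score >= 2 else 7  [with Score=-6]  = 7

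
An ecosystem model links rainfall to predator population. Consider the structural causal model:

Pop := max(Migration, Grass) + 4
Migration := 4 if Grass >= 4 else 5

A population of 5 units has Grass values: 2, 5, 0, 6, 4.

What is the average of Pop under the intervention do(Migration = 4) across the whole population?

Every unit gets Migration=4 under the intervention. Pop values become 8, 9, 8, 10, 8; E[Pop|do(Migration=4)] = 8.6.

8.6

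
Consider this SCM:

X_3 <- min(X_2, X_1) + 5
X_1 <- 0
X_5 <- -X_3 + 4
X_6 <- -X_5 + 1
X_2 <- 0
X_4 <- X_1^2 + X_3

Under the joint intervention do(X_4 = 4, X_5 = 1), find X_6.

The joint intervention fixes X_4 = 4, X_5 = 1, removing each variable's own equation.
X_6 = -X_5 + 1  [with X_5=1]  = 0

0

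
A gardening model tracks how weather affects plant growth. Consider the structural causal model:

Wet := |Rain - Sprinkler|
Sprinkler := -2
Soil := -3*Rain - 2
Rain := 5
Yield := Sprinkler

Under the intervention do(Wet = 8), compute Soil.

Under do(Wet=8), the mechanism Wet := |Rain - Sprinkler| is discarded; Wet is fixed at 8.
Since Soil is not a descendant of the intervened variable, it is unaffected.
Soil = -3*Rain - 2  [with Rain=5]  = -17

-17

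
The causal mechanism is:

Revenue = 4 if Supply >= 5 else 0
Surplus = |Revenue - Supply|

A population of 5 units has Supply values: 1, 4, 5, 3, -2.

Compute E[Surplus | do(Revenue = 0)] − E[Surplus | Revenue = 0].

0.5

Under do(Revenue=0), Revenue's equation is replaced by Revenue=0 for every unit. Per-unit Surplus: 1, 4, 5, 3, 2. Mean = 3.
Conditioning on Revenue=0 selects the 4 unit(s) with Supply ∈ {1, 4, 3, -2}. Their Surplus values: 1, 4, 3, 2. Mean = 2.5.
Difference = 3 − 2.5 = 0.5.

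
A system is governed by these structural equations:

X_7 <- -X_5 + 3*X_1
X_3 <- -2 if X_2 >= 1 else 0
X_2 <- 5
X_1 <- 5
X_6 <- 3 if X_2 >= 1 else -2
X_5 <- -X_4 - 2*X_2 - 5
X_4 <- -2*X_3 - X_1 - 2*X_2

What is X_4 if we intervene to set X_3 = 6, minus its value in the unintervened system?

The intervention breaks the incoming arrows to X_3: X_3 <- -2 if X_2 >= 1 else 0 no longer applies, and X_3 = 6.
X_4 = -2*X_3 - X_1 - 2*X_2  [with X_3=6, X_1=5, X_2=5]  = -27
Without intervention: X_3 = -2 if X_2 >= 1 else 0  [with X_2=5]  = -2; X_4 = -2*X_3 - X_1 - 2*X_2  [with X_3=-2, X_1=5, X_2=5]  = -11.
Change = -27 − (-11) = -16.

-16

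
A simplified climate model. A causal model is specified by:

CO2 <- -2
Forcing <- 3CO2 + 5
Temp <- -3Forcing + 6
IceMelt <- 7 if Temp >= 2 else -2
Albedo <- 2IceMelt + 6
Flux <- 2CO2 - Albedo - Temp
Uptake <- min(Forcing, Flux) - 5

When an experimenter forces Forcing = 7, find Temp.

-15

The intervention breaks the incoming arrows to Forcing: Forcing <- 3CO2 + 5 no longer applies, and Forcing = 7.
Temp = -3Forcing + 6  [with Forcing=7]  = -15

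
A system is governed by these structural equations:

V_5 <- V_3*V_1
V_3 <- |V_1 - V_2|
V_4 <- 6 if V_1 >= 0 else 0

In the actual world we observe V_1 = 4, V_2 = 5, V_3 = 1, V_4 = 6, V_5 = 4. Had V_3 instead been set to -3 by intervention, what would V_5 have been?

do(V_3=-3) replaces the equation V_3 <- |V_1 - V_2| with the constant V_3 = -3.
V_5 = V_3*V_1  [with V_3=-3, V_1=4]  = -12

-12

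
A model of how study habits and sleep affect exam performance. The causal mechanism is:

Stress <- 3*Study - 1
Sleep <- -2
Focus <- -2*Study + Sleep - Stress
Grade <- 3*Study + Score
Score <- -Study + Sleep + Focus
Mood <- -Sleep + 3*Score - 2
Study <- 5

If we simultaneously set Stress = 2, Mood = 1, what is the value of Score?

-21

The joint intervention fixes Stress = 2, Mood = 1, removing each variable's own equation.
Focus = -2*Study + Sleep - Stress  [with Study=5, Sleep=-2, Stress=2]  = -14
Score = -Study + Sleep + Focus  [with Study=5, Sleep=-2, Focus=-14]  = -21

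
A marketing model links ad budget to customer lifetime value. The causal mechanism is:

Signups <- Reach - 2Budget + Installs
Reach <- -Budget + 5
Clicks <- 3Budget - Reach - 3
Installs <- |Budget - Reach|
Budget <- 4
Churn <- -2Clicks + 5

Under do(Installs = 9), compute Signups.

2

Intervening sets Installs = 9 and removes its equation (Installs <- |Budget - Reach|).
Reach = -Budget + 5  [with Budget=4]  = 1
Signups = Reach - 2Budget + Installs  [with Reach=1, Budget=4, Installs=9]  = 2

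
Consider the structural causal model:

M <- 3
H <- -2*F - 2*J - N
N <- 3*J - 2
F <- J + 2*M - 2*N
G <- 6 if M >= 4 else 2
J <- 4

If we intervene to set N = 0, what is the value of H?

do(N=0) replaces the equation N <- 3*J - 2 with the constant N = 0.
F = J + 2*M - 2*N  [with J=4, M=3, N=0]  = 10
H = -2*F - 2*J - N  [with F=10, J=4, N=0]  = -28

-28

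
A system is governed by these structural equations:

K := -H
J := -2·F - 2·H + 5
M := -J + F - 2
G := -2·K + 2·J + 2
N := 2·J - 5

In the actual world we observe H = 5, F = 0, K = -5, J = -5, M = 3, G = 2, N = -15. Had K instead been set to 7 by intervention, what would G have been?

-22

The intervention breaks the incoming arrows to K: K := -H no longer applies, and K = 7.
J = -2·F - 2·H + 5  [with F=0, H=5]  = -5
G = -2·K + 2·J + 2  [with K=7, J=-5]  = -22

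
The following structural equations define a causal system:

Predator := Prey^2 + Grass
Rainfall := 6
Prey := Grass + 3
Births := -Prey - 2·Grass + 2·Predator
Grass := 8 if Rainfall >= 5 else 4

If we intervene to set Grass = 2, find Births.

45

do(Grass=2) replaces the equation Grass := 8 if Rainfall >= 5 else 4 with the constant Grass = 2.
Prey = Grass + 3  [with Grass=2]  = 5
Predator = Prey^2 + Grass  [with Prey=5, Grass=2]  = 27
Births = -Prey - 2·Grass + 2·Predator  [with Prey=5, Grass=2, Predator=27]  = 45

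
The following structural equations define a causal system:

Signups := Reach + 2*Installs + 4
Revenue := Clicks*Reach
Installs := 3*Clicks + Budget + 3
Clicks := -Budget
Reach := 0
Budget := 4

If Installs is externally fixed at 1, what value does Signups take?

6

Intervening sets Installs = 1 and removes its equation (Installs := 3*Clicks + Budget + 3).
Signups = Reach + 2*Installs + 4  [with Reach=0, Installs=1]  = 6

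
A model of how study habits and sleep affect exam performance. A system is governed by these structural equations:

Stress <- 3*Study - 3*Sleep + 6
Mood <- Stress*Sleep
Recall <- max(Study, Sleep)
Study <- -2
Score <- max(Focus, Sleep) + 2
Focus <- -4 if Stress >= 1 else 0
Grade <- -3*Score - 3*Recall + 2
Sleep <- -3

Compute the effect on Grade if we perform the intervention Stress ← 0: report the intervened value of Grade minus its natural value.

-9

The intervention breaks the incoming arrows to Stress: Stress <- 3*Study - 3*Sleep + 6 no longer applies, and Stress = 0.
Focus = -4 if Stress >= 1 else 0  [with Stress=0]  = 0
Score = max(Focus, Sleep) + 2  [with Focus=0, Sleep=-3]  = 2
Recall = max(Study, Sleep)  [with Study=-2, Sleep=-3]  = -2
Grade = -3*Score - 3*Recall + 2  [with Score=2, Recall=-2]  = 2
Without intervention: Stress = 3*Study - 3*Sleep + 6  [with Study=-2, Sleep=-3]  = 9; Focus = -4 if Stress >= 1 else 0  [with Stress=9]  = -4; Score = max(Focus, Sleep) + 2  [with Focus=-4, Sleep=-3]  = -1; Recall = max(Study, Sleep)  [with Study=-2, Sleep=-3]  = -2; Grade = -3*Score - 3*Recall + 2  [with Score=-1, Recall=-2]  = 11.
Change = 2 − 11 = -9.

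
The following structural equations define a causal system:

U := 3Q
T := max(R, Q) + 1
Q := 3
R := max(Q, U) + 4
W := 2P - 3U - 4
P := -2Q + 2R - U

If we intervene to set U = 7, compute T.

Under do(U=7), the mechanism U := 3Q is discarded; U is fixed at 7.
R = max(Q, U) + 4  [with Q=3, U=7]  = 11
T = max(R, Q) + 1  [with R=11, Q=3]  = 12

12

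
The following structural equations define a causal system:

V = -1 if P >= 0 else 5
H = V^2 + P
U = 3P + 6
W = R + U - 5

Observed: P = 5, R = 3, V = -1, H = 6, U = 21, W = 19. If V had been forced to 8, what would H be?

69

The intervention breaks the incoming arrows to V: V = -1 if P >= 0 else 5 no longer applies, and V = 8.
H = V^2 + P  [with V=8, P=5]  = 69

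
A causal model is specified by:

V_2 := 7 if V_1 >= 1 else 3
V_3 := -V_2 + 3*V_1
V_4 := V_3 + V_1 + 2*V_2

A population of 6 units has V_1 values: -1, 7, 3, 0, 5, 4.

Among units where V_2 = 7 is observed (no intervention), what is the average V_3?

Conditioning on V_2=7 selects the 4 unit(s) with V_1 ∈ {7, 3, 5, 4}. Their V_3 values: 14, 2, 8, 5. Mean = 7.25.

7.25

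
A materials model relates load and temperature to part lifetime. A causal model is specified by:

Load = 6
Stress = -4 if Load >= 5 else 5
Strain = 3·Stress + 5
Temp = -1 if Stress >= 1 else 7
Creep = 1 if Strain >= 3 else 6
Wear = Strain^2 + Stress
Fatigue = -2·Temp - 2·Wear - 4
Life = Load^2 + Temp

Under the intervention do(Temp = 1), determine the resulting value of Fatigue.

The intervention breaks the incoming arrows to Temp: Temp = -1 if Stress >= 1 else 7 no longer applies, and Temp = 1.
Stress = -4 if Load >= 5 else 5  [with Load=6]  = -4
Strain = 3·Stress + 5  [with Stress=-4]  = -7
Wear = Strain^2 + Stress  [with Strain=-7, Stress=-4]  = 45
Fatigue = -2·Temp - 2·Wear - 4  [with Temp=1, Wear=45]  = -96

-96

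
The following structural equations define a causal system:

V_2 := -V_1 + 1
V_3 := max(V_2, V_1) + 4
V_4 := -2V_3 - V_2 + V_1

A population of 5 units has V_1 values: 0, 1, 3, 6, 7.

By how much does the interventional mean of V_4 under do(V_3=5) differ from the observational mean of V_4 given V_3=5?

5.8

Every unit gets V_3=5 under the intervention. V_4 values become -11, -9, -5, 1, 3; E[V_4|do(V_3=5)] = -4.2.
Observing V_3=5 restricts to units where V_3's equation naturally yields 5: V_1 ∈ {0, 1}. In that subpopulation V_4 = -11, -9, mean -10.
Difference = -4.2 − (-10) = 5.8.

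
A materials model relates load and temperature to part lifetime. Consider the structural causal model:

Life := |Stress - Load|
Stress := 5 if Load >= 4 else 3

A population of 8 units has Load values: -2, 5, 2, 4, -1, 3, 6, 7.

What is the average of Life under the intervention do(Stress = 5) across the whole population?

2.75

The intervention sets Stress=5 in all 8 units regardless of Load. Recomputing Life per unit gives 7, 0, 3, 1, 6, 2, 1, 2; average 2.75.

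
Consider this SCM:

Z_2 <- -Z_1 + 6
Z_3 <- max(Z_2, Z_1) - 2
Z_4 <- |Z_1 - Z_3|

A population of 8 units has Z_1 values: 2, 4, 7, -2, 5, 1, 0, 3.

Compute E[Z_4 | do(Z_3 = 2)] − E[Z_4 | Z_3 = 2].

Every unit gets Z_3=2 under the intervention. Z_4 values become 0, 2, 5, 4, 3, 1, 2, 1; E[Z_4|do(Z_3=2)] = 2.25.
E[Z_4|Z_3=2] averages over only the 2 units with Z_3=2 (Z_1 = 2, 4): Z_4 = 0, 2, mean 1.
Difference = 2.25 − 1 = 1.25.

1.25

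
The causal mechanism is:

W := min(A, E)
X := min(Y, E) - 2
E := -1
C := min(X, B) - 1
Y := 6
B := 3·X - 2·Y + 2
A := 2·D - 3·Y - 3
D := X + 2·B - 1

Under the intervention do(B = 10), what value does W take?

-1

do(B=10) replaces the equation B := 3·X - 2·Y + 2 with the constant B = 10.
X = min(Y, E) - 2  [with Y=6, E=-1]  = -3
D = X + 2·B - 1  [with X=-3, B=10]  = 16
A = 2·D - 3·Y - 3  [with D=16, Y=6]  = 11
W = min(A, E)  [with A=11, E=-1]  = -1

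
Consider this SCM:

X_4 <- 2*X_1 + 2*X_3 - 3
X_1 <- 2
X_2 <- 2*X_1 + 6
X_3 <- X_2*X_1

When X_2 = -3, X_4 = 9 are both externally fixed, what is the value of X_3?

-6

The joint intervention fixes X_2 = -3, X_4 = 9, removing each variable's own equation.
X_3 = X_2*X_1  [with X_2=-3, X_1=2]  = -6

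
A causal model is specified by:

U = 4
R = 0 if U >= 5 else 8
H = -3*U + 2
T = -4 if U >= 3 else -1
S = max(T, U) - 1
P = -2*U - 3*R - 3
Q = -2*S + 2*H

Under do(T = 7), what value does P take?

-35

Under do(T=7), the mechanism T = -4 if U >= 3 else -1 is discarded; T is fixed at 7.
Since P is not a descendant of the intervened variable, it is unaffected.
R = 0 if U >= 5 else 8  [with U=4]  = 8
P = -2*U - 3*R - 3  [with U=4, R=8]  = -35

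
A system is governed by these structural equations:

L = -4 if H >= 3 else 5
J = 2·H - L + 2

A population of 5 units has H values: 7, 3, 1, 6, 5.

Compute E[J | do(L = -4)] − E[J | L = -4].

The intervention sets L=-4 in all 5 units regardless of H. Recomputing J per unit gives 20, 12, 8, 18, 16; average 14.8.
Conditioning on L=-4 selects the 4 unit(s) with H ∈ {7, 3, 6, 5}. Their J values: 20, 12, 18, 16. Mean = 16.5.
Difference = 14.8 − 16.5 = -1.7.

-1.7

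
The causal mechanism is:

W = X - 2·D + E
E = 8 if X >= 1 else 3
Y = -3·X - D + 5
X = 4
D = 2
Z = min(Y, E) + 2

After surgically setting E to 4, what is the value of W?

The intervention breaks the incoming arrows to E: E = 8 if X >= 1 else 3 no longer applies, and E = 4.
W = X - 2·D + E  [with X=4, D=2, E=4]  = 4

4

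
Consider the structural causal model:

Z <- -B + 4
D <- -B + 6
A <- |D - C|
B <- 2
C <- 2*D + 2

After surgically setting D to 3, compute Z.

2

do(D=3) replaces the equation D <- -B + 6 with the constant D = 3.
Since Z is not a descendant of the intervened variable, it is unaffected.
Z = -B + 4  [with B=2]  = 2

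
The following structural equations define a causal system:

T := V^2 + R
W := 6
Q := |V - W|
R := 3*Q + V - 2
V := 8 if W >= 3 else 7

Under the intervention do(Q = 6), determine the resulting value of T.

do(Q=6) replaces the equation Q := |V - W| with the constant Q = 6.
V = 8 if W >= 3 else 7  [with W=6]  = 8
R = 3*Q + V - 2  [with Q=6, V=8]  = 24
T = V^2 + R  [with V=8, R=24]  = 88

88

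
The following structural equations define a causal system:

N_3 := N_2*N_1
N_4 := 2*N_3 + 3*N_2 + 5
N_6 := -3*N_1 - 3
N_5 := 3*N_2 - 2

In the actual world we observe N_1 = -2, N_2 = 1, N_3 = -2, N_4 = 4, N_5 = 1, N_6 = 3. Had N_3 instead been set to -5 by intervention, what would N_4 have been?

The intervention breaks the incoming arrows to N_3: N_3 := N_2*N_1 no longer applies, and N_3 = -5.
N_4 = 2*N_3 + 3*N_2 + 5  [with N_3=-5, N_2=1]  = -2

-2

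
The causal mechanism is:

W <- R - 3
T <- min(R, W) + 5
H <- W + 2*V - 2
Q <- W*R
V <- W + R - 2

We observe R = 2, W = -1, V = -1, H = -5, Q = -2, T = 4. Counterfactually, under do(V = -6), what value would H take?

The intervention breaks the incoming arrows to V: V <- W + R - 2 no longer applies, and V = -6.
W = R - 3  [with R=2]  = -1
H = W + 2*V - 2  [with W=-1, V=-6]  = -15

-15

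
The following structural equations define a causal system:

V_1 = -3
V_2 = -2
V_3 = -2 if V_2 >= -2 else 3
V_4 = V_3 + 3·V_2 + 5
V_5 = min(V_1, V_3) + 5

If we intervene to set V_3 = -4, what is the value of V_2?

-2

Under do(V_3=-4), the mechanism V_3 = -2 if V_2 >= -2 else 3 is discarded; V_3 is fixed at -4.
Since V_2 is not a descendant of the intervened variable, it is unaffected.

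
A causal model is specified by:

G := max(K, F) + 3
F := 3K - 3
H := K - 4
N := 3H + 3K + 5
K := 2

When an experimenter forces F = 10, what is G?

13

Under do(F=10), the mechanism F := 3K - 3 is discarded; F is fixed at 10.
G = max(K, F) + 3  [with K=2, F=10]  = 13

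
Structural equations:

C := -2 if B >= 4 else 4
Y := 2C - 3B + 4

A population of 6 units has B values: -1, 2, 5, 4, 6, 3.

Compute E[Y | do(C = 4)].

Under do(C=4), C's equation is replaced by C=4 for every unit. Per-unit Y: 15, 6, -3, 0, -6, 3. Mean = 2.5.

2.5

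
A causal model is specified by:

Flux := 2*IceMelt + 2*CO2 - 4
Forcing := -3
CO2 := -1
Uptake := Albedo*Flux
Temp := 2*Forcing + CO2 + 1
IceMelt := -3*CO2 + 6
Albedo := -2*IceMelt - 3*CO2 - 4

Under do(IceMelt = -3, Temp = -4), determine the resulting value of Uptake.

The joint intervention fixes IceMelt = -3, Temp = -4, removing each variable's own equation.
Albedo = -2*IceMelt - 3*CO2 - 4  [with IceMelt=-3, CO2=-1]  = 5
Flux = 2*IceMelt + 2*CO2 - 4  [with IceMelt=-3, CO2=-1]  = -12
Uptake = Albedo*Flux  [with Albedo=5, Flux=-12]  = -60

-60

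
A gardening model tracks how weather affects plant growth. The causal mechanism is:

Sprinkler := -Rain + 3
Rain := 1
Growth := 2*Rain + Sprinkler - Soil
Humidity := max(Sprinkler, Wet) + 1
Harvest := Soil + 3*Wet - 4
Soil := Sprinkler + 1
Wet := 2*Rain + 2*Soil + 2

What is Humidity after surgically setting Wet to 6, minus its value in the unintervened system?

-4

Under do(Wet=6), the mechanism Wet := 2*Rain + 2*Soil + 2 is discarded; Wet is fixed at 6.
Sprinkler = -Rain + 3  [with Rain=1]  = 2
Humidity = max(Sprinkler, Wet) + 1  [with Sprinkler=2, Wet=6]  = 7
Without intervention: Sprinkler = -Rain + 3  [with Rain=1]  = 2; Soil = Sprinkler + 1  [with Sprinkler=2]  = 3; Wet = 2*Rain + 2*Soil + 2  [with Rain=1, Soil=3]  = 10; Humidity = max(Sprinkler, Wet) + 1  [with Sprinkler=2, Wet=10]  = 11.
Change = 7 − 11 = -4.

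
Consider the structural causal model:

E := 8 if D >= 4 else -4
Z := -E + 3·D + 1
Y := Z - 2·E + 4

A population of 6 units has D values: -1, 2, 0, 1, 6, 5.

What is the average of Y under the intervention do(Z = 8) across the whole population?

The intervention sets Z=8 in all 6 units regardless of D. Recomputing Y per unit gives 20, 20, 20, 20, -4, -4; average 12.

12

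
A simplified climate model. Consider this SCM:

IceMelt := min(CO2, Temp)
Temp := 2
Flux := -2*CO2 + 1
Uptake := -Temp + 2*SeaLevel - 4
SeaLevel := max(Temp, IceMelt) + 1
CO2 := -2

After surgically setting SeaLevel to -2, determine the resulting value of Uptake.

-10

Under do(SeaLevel=-2), the mechanism SeaLevel := max(Temp, IceMelt) + 1 is discarded; SeaLevel is fixed at -2.
Uptake = -Temp + 2*SeaLevel - 4  [with Temp=2, SeaLevel=-2]  = -10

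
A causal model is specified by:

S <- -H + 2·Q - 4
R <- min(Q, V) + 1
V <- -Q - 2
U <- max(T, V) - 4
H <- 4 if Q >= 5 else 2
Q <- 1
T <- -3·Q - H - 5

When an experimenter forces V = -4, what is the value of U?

-8

Under do(V=-4), the mechanism V <- -Q - 2 is discarded; V is fixed at -4.
H = 4 if Q >= 5 else 2  [with Q=1]  = 2
T = -3·Q - H - 5  [with Q=1, H=2]  = -10
U = max(T, V) - 4  [with T=-10, V=-4]  = -8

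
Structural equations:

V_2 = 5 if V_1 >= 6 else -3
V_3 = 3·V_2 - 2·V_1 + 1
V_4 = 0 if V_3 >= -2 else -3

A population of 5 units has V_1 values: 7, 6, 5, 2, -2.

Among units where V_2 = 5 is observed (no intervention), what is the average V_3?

Observing V_2=5 restricts to units where V_2's equation naturally yields 5: V_1 ∈ {7, 6}. In that subpopulation V_3 = 2, 4, mean 3.

3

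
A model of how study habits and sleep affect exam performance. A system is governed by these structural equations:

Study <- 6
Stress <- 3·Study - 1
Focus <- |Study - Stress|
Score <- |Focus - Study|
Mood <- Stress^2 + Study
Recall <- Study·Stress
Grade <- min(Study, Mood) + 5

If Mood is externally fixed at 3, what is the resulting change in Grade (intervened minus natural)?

Under do(Mood=3), the mechanism Mood <- Stress^2 + Study is discarded; Mood is fixed at 3.
Grade = min(Study, Mood) + 5  [with Study=6, Mood=3]  = 8
Without intervention: Stress = 3·Study - 1  [with Study=6]  = 17; Mood = Stress^2 + Study  [with Stress=17, Study=6]  = 295; Grade = min(Study, Mood) + 5  [with Study=6, Mood=295]  = 11.
Change = 8 − 11 = -3.

-3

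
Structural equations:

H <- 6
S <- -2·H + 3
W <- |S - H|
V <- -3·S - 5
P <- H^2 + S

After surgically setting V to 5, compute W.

Under do(V=5), the mechanism V <- -3·S - 5 is discarded; V is fixed at 5.
Since W is not a descendant of the intervened variable, it is unaffected.
S = -2·H + 3  [with H=6]  = -9
W = |S - H|  [with S=-9, H=6]  = 15

15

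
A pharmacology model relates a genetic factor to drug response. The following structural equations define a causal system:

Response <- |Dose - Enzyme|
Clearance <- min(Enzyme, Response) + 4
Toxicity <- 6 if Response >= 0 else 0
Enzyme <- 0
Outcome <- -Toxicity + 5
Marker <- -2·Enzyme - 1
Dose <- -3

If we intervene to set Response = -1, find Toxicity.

0

Intervening sets Response = -1 and removes its equation (Response <- |Dose - Enzyme|).
Toxicity = 6 if Response >= 0 else 0  [with Response=-1]  = 0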